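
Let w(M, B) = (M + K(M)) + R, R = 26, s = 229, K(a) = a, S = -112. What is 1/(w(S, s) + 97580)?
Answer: 1/97382 ≈ 1.0269e-5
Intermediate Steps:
w(M, B) = 26 + 2*M (w(M, B) = (M + M) + 26 = 2*M + 26 = 26 + 2*M)
1/(w(S, s) + 97580) = 1/((26 + 2*(-112)) + 97580) = 1/((26 - 224) + 97580) = 1/(-198 + 97580) = 1/97382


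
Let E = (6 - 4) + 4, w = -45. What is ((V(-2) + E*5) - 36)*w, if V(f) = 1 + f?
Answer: 315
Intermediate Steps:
E = 6 (E = 2 + 4 = 6)
((V(-2) + E*5) - 36)*w = (((1 - 2) + 6*5) - 36)*(-45) = ((-1 + 30) - 36)*(-45) = (29 - 36)*(-45) = -7*(-45) = 315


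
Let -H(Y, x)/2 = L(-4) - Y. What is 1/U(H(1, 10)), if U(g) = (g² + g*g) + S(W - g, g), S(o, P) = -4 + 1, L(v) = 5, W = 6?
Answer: 1/125 ≈ 0.0080000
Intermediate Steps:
H(Y, x) = -10 + 2*Y (H(Y, x) = -2*(5 - Y) = -10 + 2*Y)
S(o, P) = -3
U(g) = -3 + 2*g² (U(g) = (g² + g*g) - 3 = (g² + g²) - 3 = 2*g² - 3 = -3 + 2*g²)
1/U(H(1, 10)) = 1/(-3 + 2*(-10 + 2*1)²) = 1/(-3 + 2*(-10 + 2)²) = 1/(-3 + 2*(-8)²) = 1/(-3 + 2*64) = 1/(-3 + 128) = 1/125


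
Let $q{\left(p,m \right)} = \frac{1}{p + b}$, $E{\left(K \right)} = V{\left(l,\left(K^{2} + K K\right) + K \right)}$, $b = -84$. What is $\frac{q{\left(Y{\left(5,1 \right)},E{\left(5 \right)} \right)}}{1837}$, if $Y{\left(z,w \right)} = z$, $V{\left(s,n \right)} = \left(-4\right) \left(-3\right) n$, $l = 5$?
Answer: $- \frac{1}{145123} \approx -6.8907 \cdot 10^{-6}$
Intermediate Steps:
$V{\left(s,n \right)} = 12 n$
$E{\left(K \right)} = 12 K + 24 K^{2}$ ($E{\left(K \right)} = 12 \left(\left(K^{2} + K K\right) + K\right) = 12 \left(\left(K^{2} + K^{2}\right) + K\right) = 12 \left(2 K^{2} + K\right) = 12 \left(K + 2 K^{2}\right) = 12 K + 24 K^{2}$)
$q{\left(p,m \right)} = \frac{1}{-84 + p}$ ($q{\left(p,m \right)} = \frac{1}{p - 84} = \frac{1}{-84 + p}$)
$\frac{q{\left(Y{\left(5,1 \right)},E{\left(5 \right)} \right)}}{1837} = \frac{1}{\left(-84 + 5\right) 1837} = \frac{1}{-79} \cdot \frac{1}{1837} = \left(- \frac{1}{79}\right) \frac{1}{1837} = - \frac{1}{145123}$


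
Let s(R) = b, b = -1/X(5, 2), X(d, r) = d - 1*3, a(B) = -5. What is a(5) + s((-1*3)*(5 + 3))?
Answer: -11/2 ≈ -5.5000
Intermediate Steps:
X(d, r) = -3 + d (X(d, r) = d - 3 = -3 + d)
b = -½ (b = -1/(-3 + 5) = -1/2 = -1*½ = -½ ≈ -0.50000)
s(R) = -½
a(5) + s((-1*3)*(5 + 3)) = -5 - ½ = -11/2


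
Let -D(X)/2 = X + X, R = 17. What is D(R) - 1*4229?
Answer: -4297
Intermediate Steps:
D(X) = -4*X (D(X) = -2*(X + X) = -4*X)
D(R) - 1*4229 = -4*17 - 1*4229 = -68 - 4229 = -4297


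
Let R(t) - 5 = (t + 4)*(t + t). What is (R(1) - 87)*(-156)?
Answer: 11232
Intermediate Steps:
R(t) = 5 + 2*t*(4 + t) (R(t) = 5 + (t + 4)*(t + t) = 5 + (4 + t)*(2*t) = 5 + 2*t*(4 + t))
(R(1) - 87)*(-156) = ((5 + 2*1**2 + 8*1) - 87)*(-156) = ((5 + 2*1 + 8) - 87)*(-156) = ((5 + 2 + 8) - 87)*(-156) = (15 - 87)*(-156) = -72*(-156) = 11232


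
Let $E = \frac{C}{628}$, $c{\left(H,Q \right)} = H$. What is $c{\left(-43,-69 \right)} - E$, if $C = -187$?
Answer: $- \frac{26817}{628} \approx -42.702$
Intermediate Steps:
$E = - \frac{187}{628} \approx -0.29777$
$c{\left(-43,-69 \right)} - E = -43 - - \frac{187}{628} = -43 + \frac{187}{628} = - \frac{26817}{628}$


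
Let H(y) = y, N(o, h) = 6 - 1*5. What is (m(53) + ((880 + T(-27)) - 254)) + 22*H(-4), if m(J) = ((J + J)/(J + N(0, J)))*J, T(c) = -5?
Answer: 17200/27 ≈ 637.04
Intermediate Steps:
N(o, h) = 1 (N(o, h) = 6 - 5 = 1)
m(J) = 2*J²/(1 + J) (m(J) = ((J + J)/(J + 1))*J = ((2*J)/(1 + J))*J = (2*J/(1 + J))*J = 2*J²/(1 + J))
(m(53) + ((880 + T(-27)) - 254)) + 22*H(-4) = (2*53²/(1 + 53) + ((880 - 5) - 254)) + 22*(-4) = (2*2809/54 + (875 - 254)) - 88 = (2*2809*(1/54) + 621) - 88 = (2809/27 + 621) - 88 = 19576/27 - 88 = 17200/27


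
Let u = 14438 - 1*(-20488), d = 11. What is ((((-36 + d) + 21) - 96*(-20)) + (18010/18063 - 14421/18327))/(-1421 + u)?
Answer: 211447791421/3697171778835 ≈ 0.057192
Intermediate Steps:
u = 34926 (u = 14438 + 20488 = 34926)
((((-36 + d) + 21) - 96*(-20)) + (18010/18063 - 14421/18327))/(-1421 + u) = ((((-36 + 11) + 21) - 96*(-20)) + (18010/18063 - 14421/18327))/(-1421 + 34926) = (((-25 + 21) + 1920) + (18010*(1/18063) - 14421*1/18327))/33505 = ((-4 + 1920) + (18010/18063 - 4807/6109))*(1/33505) = (1916 + 23194249/110346867)*(1/33505) = (211447791421/110346867)*(1/33505) = 211447791421/3697171778835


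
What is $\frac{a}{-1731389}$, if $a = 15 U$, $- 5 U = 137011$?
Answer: $\frac{411033}{1731389} \approx 0.2374$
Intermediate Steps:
$U = - \frac{137011}{5}$ ($U = \left(- \frac{1}{5}\right) 137011 = - \frac{137011}{5} \approx -27402.0$)
$a = -411033$ ($a = 15 \left(- \frac{137011}{5}\right) = -411033$)
$\frac{a}{-1731389} = - \frac{411033}{-1731389} = \left(-411033\right) \left(- \frac{1}{1731389}\right) = \frac{411033}{1731389}$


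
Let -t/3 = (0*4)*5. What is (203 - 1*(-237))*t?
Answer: 0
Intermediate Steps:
t = 0 (t = -3*0*4*5 = -0*5 = -3*0 = 0)
(203 - 1*(-237))*t = (203 - 1*(-237))*0 = (203 + 237)*0 = 440*0 = 0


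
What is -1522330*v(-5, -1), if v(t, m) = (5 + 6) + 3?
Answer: -21312620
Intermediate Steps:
v(t, m) = 14 (v(t, m) = 11 + 3 = 14)
-1522330*v(-5, -1) = -1522330*14 = -9635*2212 = -21312620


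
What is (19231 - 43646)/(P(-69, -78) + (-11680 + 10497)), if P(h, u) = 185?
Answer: 24415/998 ≈ 24.464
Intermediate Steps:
(19231 - 43646)/(P(-69, -78) + (-11680 + 10497)) = (19231 - 43646)/(185 + (-11680 + 10497)) = -24415/(185 - 1183) = -24415/(-998) = -24415*(-1/998) = 24415/998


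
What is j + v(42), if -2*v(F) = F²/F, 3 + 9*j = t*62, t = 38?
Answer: 2164/9 ≈ 240.44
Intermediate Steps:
j = 2353/9 (j = -⅓ + (38*62)/9 = -⅓ + (⅑)*2356 = -⅓ + 2356/9 = 2353/9 ≈ 261.44)
v(F) = -F/2 (v(F) = -F²/(2*F) = -F/2)
j + v(42) = 2353/9 - ½*42 = 2353/9 - 21 = 2164/9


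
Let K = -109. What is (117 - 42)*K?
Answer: -8175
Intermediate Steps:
(117 - 42)*K = (117 - 42)*(-109) = 75*(-109) = -8175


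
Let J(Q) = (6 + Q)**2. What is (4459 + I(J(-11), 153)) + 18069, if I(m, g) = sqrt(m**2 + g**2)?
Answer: 22528 + sqrt(24034) ≈ 22683.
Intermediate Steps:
I(m, g) = sqrt(g**2 + m**2)
(4459 + I(J(-11), 153)) + 18069 = (4459 + sqrt(153**2 + ((6 - 11)**2)**2)) + 18069 = (4459 + sqrt(23409 + ((-5)**2)**2)) + 18069 = (4459 + sqrt(23409 + 25**2)) + 18069 = (4459 + sqrt(23409 + 625)) + 18069 = (4459 + sqrt(24034)) + 18069 = 22528 + sqrt(24034)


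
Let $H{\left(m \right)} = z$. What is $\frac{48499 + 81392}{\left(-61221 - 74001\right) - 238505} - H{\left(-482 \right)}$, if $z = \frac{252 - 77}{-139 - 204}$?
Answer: $\frac{2978516}{18312623} \approx 0.16265$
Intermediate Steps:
$z = - \frac{25}{49}$ ($z = \frac{175}{-343} = 175 \left(- \frac{1}{343}\right) = - \frac{25}{49} \approx -0.5102$)
$H{\left(m \right)} = - \frac{25}{49}$
$\frac{48499 + 81392}{\left(-61221 - 74001\right) - 238505} - H{\left(-482 \right)} = \frac{48499 + 81392}{\left(-61221 - 74001\right) - 238505} - - \frac{25}{49} = \frac{129891}{-135222 - 238505} + \frac{25}{49} = \frac{129891}{-373727} + \frac{25}{49} = 129891 \left(- \frac{1}{373727}\right) + \frac{25}{49} = - \frac{129891}{373727} + \frac{25}{49} = \frac{2978516}{18312623}$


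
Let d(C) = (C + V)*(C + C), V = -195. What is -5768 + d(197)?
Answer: -4980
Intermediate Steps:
d(C) = 2*C*(-195 + C) (d(C) = (C - 195)*(C + C) = (-195 + C)*(2*C) = 2*C*(-195 + C))
-5768 + d(197) = -5768 + 2*197*(-195 + 197) = -5768 + 2*197*2 = -5768 + 788 = -4980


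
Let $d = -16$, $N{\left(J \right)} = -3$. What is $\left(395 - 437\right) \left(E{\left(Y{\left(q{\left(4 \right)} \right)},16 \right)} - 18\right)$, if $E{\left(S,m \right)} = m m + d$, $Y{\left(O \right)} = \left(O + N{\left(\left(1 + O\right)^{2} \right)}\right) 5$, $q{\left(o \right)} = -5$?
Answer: $-9324$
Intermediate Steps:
$Y{\left(O \right)} = -15 + 5 O$ ($Y{\left(O \right)} = \left(O - 3\right) 5 = \left(-3 + O\right) 5 = -15 + 5 O$)
$E{\left(S,m \right)} = -16 + m^{2}$ ($E{\left(S,m \right)} = m m - 16 = m^{2} - 16 = -16 + m^{2}$)
$\left(395 - 437\right) \left(E{\left(Y{\left(q{\left(4 \right)} \right)},16 \right)} - 18\right) = \left(395 - 437\right) \left(\left(-16 + 16^{2}\right) - 18\right) = - 42 \left(\left(-16 + 256\right) - 18\right) = - 42 \left(240 - 18\right) = \left(-42\right) 222 = -9324$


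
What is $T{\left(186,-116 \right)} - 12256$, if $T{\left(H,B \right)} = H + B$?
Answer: $-12186$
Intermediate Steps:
$T{\left(H,B \right)} = B + H$
$T{\left(186,-116 \right)} - 12256 = \left(-116 + 186\right) - 12256 = 70 - 12256 = -12186$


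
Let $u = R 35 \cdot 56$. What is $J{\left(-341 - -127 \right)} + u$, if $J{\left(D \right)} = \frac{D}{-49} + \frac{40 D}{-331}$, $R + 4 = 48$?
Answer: $\frac{1399216834}{16219} \approx 86270.0$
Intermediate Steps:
$R = 44$ ($R = -4 + 48 = 44$)
$J{\left(D \right)} = - \frac{2291 D}{16219}$ ($J{\left(D \right)} = D \left(- \frac{1}{49}\right) + 40 D \left(- \frac{1}{331}\right) = - \frac{D}{49} - \frac{40 D}{331} = - \frac{2291 D}{16219}$)
$u = 86240$ ($u = 44 \cdot 35 \cdot 56 = 1540 \cdot 56 = 86240$)
$J{\left(-341 - -127 \right)} + u = - \frac{2291 \left(-341 - -127\right)}{16219} + 86240 = - \frac{2291 \left(-341 + 127\right)}{16219} + 86240 = \left(- \frac{2291}{16219}\right) \left(-214\right) + 86240 = \frac{490274}{16219} + 86240 = \frac{1399216834}{16219}$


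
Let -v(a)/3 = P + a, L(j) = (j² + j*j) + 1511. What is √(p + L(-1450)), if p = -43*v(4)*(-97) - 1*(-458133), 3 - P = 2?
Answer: √4602079 ≈ 2145.2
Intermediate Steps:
P = 1 (P = 3 - 1*2 = 3 - 2 = 1)
L(j) = 1511 + 2*j² (L(j) = (j² + j²) + 1511 = 2*j² + 1511 = 1511 + 2*j²)
v(a) = -3 - 3*a (v(a) = -3*(1 + a) = -3 - 3*a)
p = 395568 (p = -43*(-3 - 3*4)*(-97) - 1*(-458133) = -43*(-3 - 12)*(-97) + 458133 = -43*(-15)*(-97) + 458133 = 645*(-97) + 458133 = -62565 + 458133 = 395568)
√(p + L(-1450)) = √(395568 + (1511 + 2*(-1450)²)) = √(395568 + (1511 + 2*2102500)) = √(395568 + (1511 + 4205000)) = √(395568 + 4206511) = √4602079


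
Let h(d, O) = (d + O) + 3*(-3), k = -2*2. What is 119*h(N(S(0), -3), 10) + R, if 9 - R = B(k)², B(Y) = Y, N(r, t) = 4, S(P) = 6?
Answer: 588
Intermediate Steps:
k = -4
h(d, O) = -9 + O + d (h(d, O) = (O + d) - 9 = -9 + O + d)
R = -7 (R = 9 - 1*(-4)² = 9 - 1*16 = 9 - 16 = -7)
119*h(N(S(0), -3), 10) + R = 119*(-9 + 10 + 4) - 7 = 119*5 - 7 = 595 - 7 = 588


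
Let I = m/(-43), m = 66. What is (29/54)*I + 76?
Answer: 29093/387 ≈ 75.176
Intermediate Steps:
I = -66/43 (I = 66/(-43) = 66*(-1/43) = -66/43 ≈ -1.5349)
(29/54)*I + 76 = (29/54)*(-66/43) + 76 = -319/387 + 76 = 29093/387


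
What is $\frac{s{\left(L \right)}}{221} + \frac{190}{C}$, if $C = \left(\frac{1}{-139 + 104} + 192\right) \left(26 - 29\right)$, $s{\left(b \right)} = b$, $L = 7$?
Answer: $- \frac{1328551}{4454697} \approx -0.29824$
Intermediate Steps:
$C = - \frac{20157}{35}$ ($C = \left(\frac{1}{-35} + 192\right) \left(-3\right) = \left(- \frac{1}{35} + 192\right) \left(-3\right) = \frac{6719}{35} \left(-3\right) = - \frac{20157}{35} \approx -575.91$)
$\frac{s{\left(L \right)}}{221} + \frac{190}{C} = \frac{7}{221} + \frac{190}{- \frac{20157}{35}} = 7 \cdot \frac{1}{221} + 190 \left(- \frac{35}{20157}\right) = \frac{7}{221} - \frac{6650}{20157} = - \frac{1328551}{4454697}$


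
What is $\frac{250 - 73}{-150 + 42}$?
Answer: $- \frac{59}{36} \approx -1.6389$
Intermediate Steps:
$\frac{250 - 73}{-150 + 42} = \frac{177}{-108} = 177 \left(- \frac{1}{108}\right) = - \frac{59}{36}$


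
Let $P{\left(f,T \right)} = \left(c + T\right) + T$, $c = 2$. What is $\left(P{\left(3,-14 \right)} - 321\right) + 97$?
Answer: $-250$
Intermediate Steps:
$P{\left(f,T \right)} = 2 + 2 T$ ($P{\left(f,T \right)} = \left(2 + T\right) + T = 2 + 2 T$)
$\left(P{\left(3,-14 \right)} - 321\right) + 97 = \left(\left(2 + 2 \left(-14\right)\right) - 321\right) + 97 = \left(\left(2 - 28\right) - 321\right) + 97 = \left(-26 - 321\right) + 97 = -347 + 97 = -250$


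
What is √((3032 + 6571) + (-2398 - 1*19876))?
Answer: I*√12671 ≈ 112.57*I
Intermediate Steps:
√((3032 + 6571) + (-2398 - 1*19876)) = √(9603 + (-2398 - 19876)) = √(9603 - 22274) = √(-12671) = I*√12671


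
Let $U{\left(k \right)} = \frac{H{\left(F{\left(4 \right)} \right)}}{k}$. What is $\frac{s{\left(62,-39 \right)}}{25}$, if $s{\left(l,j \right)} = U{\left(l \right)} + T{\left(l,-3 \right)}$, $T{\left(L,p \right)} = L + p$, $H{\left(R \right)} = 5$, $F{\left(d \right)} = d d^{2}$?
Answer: $\frac{3663}{1550} \approx 2.3632$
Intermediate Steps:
$F{\left(d \right)} = d^{3}$
$U{\left(k \right)} = \frac{5}{k}$
$s{\left(l,j \right)} = -3 + l + \frac{5}{l}$ ($s{\left(l,j \right)} = \frac{5}{l} + \left(l - 3\right) = \frac{5}{l} + \left(-3 + l\right) = -3 + l + \frac{5}{l}$)
$\frac{s{\left(62,-39 \right)}}{25} = \frac{-3 + 62 + \frac{5}{62}}{25} = \left(-3 + 62 + 5 \cdot \frac{1}{62}\right) \frac{1}{25} = \left(-3 + 62 + \frac{5}{62}\right) \frac{1}{25} = \frac{3663}{62} \cdot \frac{1}{25} = \frac{3663}{1550}$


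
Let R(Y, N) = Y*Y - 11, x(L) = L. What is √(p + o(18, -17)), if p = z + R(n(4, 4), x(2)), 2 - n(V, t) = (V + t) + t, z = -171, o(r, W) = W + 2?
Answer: I*√97 ≈ 9.8489*I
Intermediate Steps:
o(r, W) = 2 + W
n(V, t) = 2 - V - 2*t (n(V, t) = 2 - ((V + t) + t) = 2 - (V + 2*t) = 2 + (-V - 2*t) = 2 - V - 2*t)
R(Y, N) = -11 + Y² (R(Y, N) = Y² - 11 = -11 + Y²)
p = -82 (p = -171 + (-11 + (2 - 1*4 - 2*4)²) = -171 + (-11 + (2 - 4 - 8)²) = -171 + (-11 + (-10)²) = -171 + (-11 + 100) = -171 + 89 = -82)
√(p + o(18, -17)) = √(-82 + (2 - 17)) = √(-82 - 15) = √(-97) = I*√97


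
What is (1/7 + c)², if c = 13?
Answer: 8464/49 ≈ 172.73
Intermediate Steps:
(1/7 + c)² = (1/7 + 13)² = (⅐ + 13)² = (92/7)² = 8464/49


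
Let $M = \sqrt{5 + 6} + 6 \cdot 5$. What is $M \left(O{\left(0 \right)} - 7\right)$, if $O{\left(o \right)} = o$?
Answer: $-210 - 7 \sqrt{11} \approx -233.22$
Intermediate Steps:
$M = 30 + \sqrt{11}$ ($M = \sqrt{11} + 30 = 30 + \sqrt{11} \approx 33.317$)
$M \left(O{\left(0 \right)} - 7\right) = \left(30 + \sqrt{11}\right) \left(0 - 7\right) = \left(30 + \sqrt{11}\right) \left(-7\right) = -210 - 7 \sqrt{11}$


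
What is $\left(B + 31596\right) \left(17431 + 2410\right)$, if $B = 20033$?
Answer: $1024370989$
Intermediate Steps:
$\left(B + 31596\right) \left(17431 + 2410\right) = \left(20033 + 31596\right) \left(17431 + 2410\right) = 51629 \cdot 19841 = 1024370989$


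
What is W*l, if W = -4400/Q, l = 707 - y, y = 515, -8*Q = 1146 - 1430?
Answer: -1689600/71 ≈ -23797.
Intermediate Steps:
Q = 71/2 (Q = -(1146 - 1430)/8 = -⅛*(-284) = 71/2 ≈ 35.500)
l = 192 (l = 707 - 1*515 = 707 - 515 = 192)
W = -8800/71 (W = -4400/71/2 = -4400*2/71 = -8800/71 ≈ -123.94)
W*l = -8800/71*192 = -1689600/71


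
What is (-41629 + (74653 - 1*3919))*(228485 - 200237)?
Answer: 822158040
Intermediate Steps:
(-41629 + (74653 - 1*3919))*(228485 - 200237) = (-41629 + (74653 - 3919))*28248 = (-41629 + 70734)*28248 = 29105*28248 = 822158040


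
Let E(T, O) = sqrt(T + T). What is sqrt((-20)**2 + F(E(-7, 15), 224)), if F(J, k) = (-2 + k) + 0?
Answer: sqrt(622) ≈ 24.940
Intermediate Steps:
E(T, O) = sqrt(2)*sqrt(T) (E(T, O) = sqrt(2*T) = sqrt(2)*sqrt(T))
F(J, k) = -2 + k
sqrt((-20)**2 + F(E(-7, 15), 224)) = sqrt((-20)**2 + (-2 + 224)) = sqrt(400 + 222) = sqrt(622)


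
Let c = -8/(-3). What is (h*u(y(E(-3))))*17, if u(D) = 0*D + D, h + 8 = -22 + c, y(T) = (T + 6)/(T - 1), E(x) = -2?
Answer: 5576/9 ≈ 619.56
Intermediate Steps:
c = 8/3 (c = -8*(-1/3) = 8/3 ≈ 2.6667)
y(T) = (6 + T)/(-1 + T)
h = -82/3 (h = -8 + (-22 + 8/3) = -8 - 58/3 = -82/3 ≈ -27.333)
u(D) = D (u(D) = 0 + D = D)
(h*u(y(E(-3))))*17 = -82*(6 - 2)/(3*(-1 - 2))*17 = -82*4/(3*(-3))*17 = -(-82)*4/9*17 = -82/3*(-4/3)*17 = (328/9)*17 = 5576/9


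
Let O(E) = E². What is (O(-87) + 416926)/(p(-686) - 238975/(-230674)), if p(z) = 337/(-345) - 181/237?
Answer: -2668808499715650/4429449587 ≈ -6.0252e+5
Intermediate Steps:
p(z) = -47438/27255 (p(z) = 337*(-1/345) - 181*1/237 = -337/345 - 181/237 = -47438/27255)
(O(-87) + 416926)/(p(-686) - 238975/(-230674)) = ((-87)² + 416926)/(-47438/27255 - 238975/(-230674)) = (7569 + 416926)/(-47438/27255 - 238975*(-1/230674)) = 424495/(-47438/27255 + 238975/230674) = 424495/(-4429449587/6287019870) = 424495*(-6287019870/4429449587) = -2668808499715650/4429449587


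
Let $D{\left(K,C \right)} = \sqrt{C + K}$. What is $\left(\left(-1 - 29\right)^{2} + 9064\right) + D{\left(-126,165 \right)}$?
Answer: $9964 + \sqrt{39} \approx 9970.3$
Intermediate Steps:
$\left(\left(-1 - 29\right)^{2} + 9064\right) + D{\left(-126,165 \right)} = \left(\left(-1 - 29\right)^{2} + 9064\right) + \sqrt{165 - 126} = \left(\left(-30\right)^{2} + 9064\right) + \sqrt{39} = \left(900 + 9064\right) + \sqrt{39} = 9964 + \sqrt{39}$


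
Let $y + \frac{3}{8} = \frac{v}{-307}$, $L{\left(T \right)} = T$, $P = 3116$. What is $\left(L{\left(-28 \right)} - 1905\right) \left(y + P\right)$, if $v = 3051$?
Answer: $- \frac{14744087011}{2456} \approx -6.0033 \cdot 10^{6}$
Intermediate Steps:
$y = - \frac{25329}{2456}$ ($y = - \frac{3}{8} + \frac{3051}{-307} = - \frac{3}{8} + 3051 \left(- \frac{1}{307}\right) = - \frac{3}{8} - \frac{3051}{307} = - \frac{25329}{2456} \approx -10.313$)
$\left(L{\left(-28 \right)} - 1905\right) \left(y + P\right) = \left(-28 - 1905\right) \left(- \frac{25329}{2456} + 3116\right) = \left(-1933\right) \frac{7627567}{2456} = - \frac{14744087011}{2456}$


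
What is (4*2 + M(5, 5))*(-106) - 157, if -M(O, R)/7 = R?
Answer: 2705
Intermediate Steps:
M(O, R) = -7*R
(4*2 + M(5, 5))*(-106) - 157 = (4*2 - 7*5)*(-106) - 157 = (8 - 35)*(-106) - 157 = -27*(-106) - 157 = 2862 - 157 = 2705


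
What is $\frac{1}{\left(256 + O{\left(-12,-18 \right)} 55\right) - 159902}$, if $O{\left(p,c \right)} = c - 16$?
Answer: $- \frac{1}{161516} \approx -6.1913 \cdot 10^{-6}$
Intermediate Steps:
$O{\left(p,c \right)} = -16 + c$
$\frac{1}{\left(256 + O{\left(-12,-18 \right)} 55\right) - 159902} = \frac{1}{\left(256 + \left(-16 - 18\right) 55\right) - 159902} = \frac{1}{\left(256 - 1870\right) - 159902} = \frac{1}{-1614 - 159902} = \frac{1}{-161516} = - \frac{1}{161516}$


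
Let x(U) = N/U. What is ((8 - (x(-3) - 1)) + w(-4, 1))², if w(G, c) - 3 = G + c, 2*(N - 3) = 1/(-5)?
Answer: 89401/900 ≈ 99.334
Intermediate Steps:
N = 29/10 (N = 3 + (½)/(-5) = 3 + (½)*(-⅕) = 3 - ⅒ = 29/10 ≈ 2.9000)
x(U) = 29/(10*U)
w(G, c) = 3 + G + c (w(G, c) = 3 + (G + c) = 3 + G + c)
((8 - (x(-3) - 1)) + w(-4, 1))² = ((8 - ((29/10)/(-3) - 1)) + (3 - 4 + 1))² = ((8 - ((29/10)*(-⅓) - 1)) + 0)² = ((8 - (-29/30 - 1)) + 0)² = ((8 - 1*(-59/30)) + 0)² = ((8 + 59/30) + 0)² = (299/30 + 0)² = (299/30)² = 89401/900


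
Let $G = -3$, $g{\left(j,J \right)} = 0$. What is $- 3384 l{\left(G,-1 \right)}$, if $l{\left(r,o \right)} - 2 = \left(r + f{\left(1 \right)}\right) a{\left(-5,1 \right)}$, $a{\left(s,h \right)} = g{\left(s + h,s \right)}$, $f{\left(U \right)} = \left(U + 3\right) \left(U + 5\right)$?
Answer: $-6768$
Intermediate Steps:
$f{\left(U \right)} = \left(3 + U\right) \left(5 + U\right)$
$a{\left(s,h \right)} = 0$
$l{\left(r,o \right)} = 2$ ($l{\left(r,o \right)} = 2 + \left(r + \left(15 + 1^{2} + 8 \cdot 1\right)\right) 0 = 2 + \left(r + \left(15 + 1 + 8\right)\right) 0 = 2 + \left(r + 24\right) 0 = 2 + \left(24 + r\right) 0 = 2 + 0 = 2$)
$- 3384 l{\left(G,-1 \right)} = \left(-3384\right) 2 = -6768$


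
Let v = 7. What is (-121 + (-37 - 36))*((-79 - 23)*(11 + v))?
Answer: 356184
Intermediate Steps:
(-121 + (-37 - 36))*((-79 - 23)*(11 + v)) = (-121 + (-37 - 36))*((-79 - 23)*(11 + 7)) = (-121 - 73)*(-102*18) = -194*(-1836) = 356184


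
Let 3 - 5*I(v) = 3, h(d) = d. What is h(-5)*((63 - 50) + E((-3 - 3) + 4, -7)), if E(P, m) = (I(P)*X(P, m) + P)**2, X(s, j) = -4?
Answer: -85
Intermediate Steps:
I(v) = 0 (I(v) = 3/5 - 1/5*3 = 3/5 - 3/5 = 0)
E(P, m) = P**2 (E(P, m) = (0*(-4) + P)**2 = (0 + P)**2 = P**2)
h(-5)*((63 - 50) + E((-3 - 3) + 4, -7)) = -5*((63 - 50) + ((-3 - 3) + 4)**2) = -5*(13 + (-6 + 4)**2) = -5*(13 + (-2)**2) = -5*(13 + 4) = -5*17 = -85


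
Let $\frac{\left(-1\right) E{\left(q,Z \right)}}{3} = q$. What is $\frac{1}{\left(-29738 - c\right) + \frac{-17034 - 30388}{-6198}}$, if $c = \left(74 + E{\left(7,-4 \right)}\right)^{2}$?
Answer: $- \frac{3099}{100839442} \approx -3.0732 \cdot 10^{-5}$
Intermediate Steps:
$E{\left(q,Z \right)} = - 3 q$
$c = 2809$ ($c = \left(74 - 21\right)^{2} = 53^{2} = 2809$)
$\frac{1}{\left(-29738 - c\right) + \frac{-17034 - 30388}{-6198}} = \frac{1}{\left(-29738 - 2809\right) + \frac{-17034 - 30388}{-6198}} = \frac{1}{\left(-29738 - 2809\right) + \left(-17034 - 30388\right) \left(- \frac{1}{6198}\right)} = \frac{1}{-32547 - - \frac{23711}{3099}} = \frac{1}{-32547 + \frac{23711}{3099}} = \frac{1}{- \frac{100839442}{3099}} = - \frac{3099}{100839442}$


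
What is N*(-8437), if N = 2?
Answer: -16874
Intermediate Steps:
N*(-8437) = 2*(-8437) = -16874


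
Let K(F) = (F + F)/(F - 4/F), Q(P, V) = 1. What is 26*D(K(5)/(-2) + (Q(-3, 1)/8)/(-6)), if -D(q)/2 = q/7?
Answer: 5291/588 ≈ 8.9983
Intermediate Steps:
K(F) = 2*F/(F - 4/F) (K(F) = (2*F)/(F - 4/F) = 2*F/(F - 4/F))
D(q) = -2*q/7
26*D(K(5)/(-2) + (Q(-3, 1)/8)/(-6)) = 26*(-2*((2*5²/(-4 + 5²))/(-2) + (1/8)/(-6))/7) = 26*(-2*((2*25/(-4 + 25))*(-½) + (1*(⅛))*(-⅙))/7) = 26*(-2*((2*25/21)*(-½) + (⅛)*(-⅙))/7) = 26*(-2*((2*25*(1/21))*(-½) - 1/48)/7) = 26*(-2*((50/21)*(-½) - 1/48)/7) = 26*(-2*(-25/21 - 1/48)/7) = 26*(-2/7*(-407/336)) = 26*(407/1176) = 5291/588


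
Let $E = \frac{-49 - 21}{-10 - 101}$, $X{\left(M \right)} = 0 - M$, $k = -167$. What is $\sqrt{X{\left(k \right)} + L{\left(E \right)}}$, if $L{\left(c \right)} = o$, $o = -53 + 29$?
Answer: $\sqrt{143} \approx 11.958$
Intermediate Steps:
$X{\left(M \right)} = - M$
$E = \frac{70}{111}$ ($E = - \frac{70}{-111} = \left(-70\right) \left(- \frac{1}{111}\right) = \frac{70}{111} \approx 0.63063$)
$o = -24$
$L{\left(c \right)} = -24$
$\sqrt{X{\left(k \right)} + L{\left(E \right)}} = \sqrt{\left(-1\right) \left(-167\right) - 24} = \sqrt{167 - 24} = \sqrt{143}$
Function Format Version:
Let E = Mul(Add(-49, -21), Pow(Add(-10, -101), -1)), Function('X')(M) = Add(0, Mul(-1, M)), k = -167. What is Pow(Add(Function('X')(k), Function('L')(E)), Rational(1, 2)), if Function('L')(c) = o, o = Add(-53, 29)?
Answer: Pow(143, Rational(1, 2)) ≈ 11.958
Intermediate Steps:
Function('X')(M) = Mul(-1, M)
E = Rational(70, 111) (E = Mul(-70, Pow(-111, -1)) = Mul(-70, Rational(-1, 111)) = Rational(70, 111) ≈ 0.63063)
o = -24
Function('L')(c) = -24
Pow(Add(Function('X')(k), Function('L')(E)), Rational(1, 2)) = Pow(Add(Mul(-1, -167), -24), Rational(1, 2)) = Pow(Add(167, -24), Rational(1, 2)) = Pow(143, Rational(1, 2))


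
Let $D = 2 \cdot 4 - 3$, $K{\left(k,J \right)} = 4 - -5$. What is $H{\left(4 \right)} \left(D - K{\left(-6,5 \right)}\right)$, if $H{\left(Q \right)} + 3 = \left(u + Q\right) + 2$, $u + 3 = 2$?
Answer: $-8$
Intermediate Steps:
$u = -1$ ($u = -3 + 2 = -1$)
$K{\left(k,J \right)} = 9$ ($K{\left(k,J \right)} = 4 + 5 = 9$)
$D = 5$ ($D = 8 - 3 = 5$)
$H{\left(Q \right)} = -2 + Q$ ($H{\left(Q \right)} = -3 + \left(\left(-1 + Q\right) + 2\right) = -3 + \left(1 + Q\right) = -2 + Q$)
$H{\left(4 \right)} \left(D - K{\left(-6,5 \right)}\right) = \left(-2 + 4\right) \left(5 - 9\right) = 2 \left(5 - 9\right) = 2 \left(-4\right) = -8$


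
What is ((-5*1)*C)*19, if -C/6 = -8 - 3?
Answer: -6270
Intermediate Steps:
C = 66 (C = -6*(-8 - 3) = -6*(-11) = 66)
((-5*1)*C)*19 = (-5*1*66)*19 = -5*66*19 = -330*19 = -6270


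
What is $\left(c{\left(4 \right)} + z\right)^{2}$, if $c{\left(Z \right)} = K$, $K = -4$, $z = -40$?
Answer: $1936$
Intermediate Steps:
$c{\left(Z \right)} = -4$
$\left(c{\left(4 \right)} + z\right)^{2} = \left(-4 - 40\right)^{2} = \left(-44\right)^{2} = 1936$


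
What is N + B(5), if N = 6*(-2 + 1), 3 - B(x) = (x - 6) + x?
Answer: -7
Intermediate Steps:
B(x) = 9 - 2*x (B(x) = 3 - ((x - 6) + x) = 3 - ((-6 + x) + x) = 3 - (-6 + 2*x) = 3 + (6 - 2*x) = 9 - 2*x)
N = -6 (N = 6*(-1) = -6)
N + B(5) = -6 + (9 - 2*5) = -6 + (9 - 10) = -6 - 1 = -7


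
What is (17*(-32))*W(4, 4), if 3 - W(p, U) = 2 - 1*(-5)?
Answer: 2176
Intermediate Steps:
W(p, U) = -4 (W(p, U) = 3 - (2 - 1*(-5)) = 3 - (2 + 5) = 3 - 1*7 = 3 - 7 = -4)
(17*(-32))*W(4, 4) = (17*(-32))*(-4) = -544*(-4) = 2176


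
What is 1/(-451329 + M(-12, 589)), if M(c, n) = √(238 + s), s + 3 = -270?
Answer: -451329/203697866276 - I*√35/203697866276 ≈ -2.2157e-6 - 2.9043e-11*I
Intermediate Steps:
s = -273 (s = -3 - 270 = -273)
M(c, n) = I*√35 (M(c, n) = √(238 - 273) = √(-35) = I*√35)
1/(-451329 + M(-12, 589)) = 1/(-451329 + I*√35)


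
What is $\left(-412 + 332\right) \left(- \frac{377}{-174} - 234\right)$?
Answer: $\frac{55640}{3} \approx 18547.0$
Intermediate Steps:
$\left(-412 + 332\right) \left(- \frac{377}{-174} - 234\right) = - 80 \left(\left(-377\right) \left(- \frac{1}{174}\right) - 234\right) = - 80 \left(\frac{13}{6} - 234\right) = \left(-80\right) \left(- \frac{1391}{6}\right) = \frac{55640}{3}$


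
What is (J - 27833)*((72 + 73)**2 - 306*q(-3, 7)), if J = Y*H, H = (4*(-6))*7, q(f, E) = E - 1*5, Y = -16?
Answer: -513284885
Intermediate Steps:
q(f, E) = -5 + E (q(f, E) = E - 5 = -5 + E)
H = -168 (H = -24*7 = -168)
J = 2688 (J = -16*(-168) = 2688)
(J - 27833)*((72 + 73)**2 - 306*q(-3, 7)) = (2688 - 27833)*((72 + 73)**2 - 306*(-5 + 7)) = -25145*(145**2 - 306*2) = -25145*(21025 - 612) = -25145*20413 = -513284885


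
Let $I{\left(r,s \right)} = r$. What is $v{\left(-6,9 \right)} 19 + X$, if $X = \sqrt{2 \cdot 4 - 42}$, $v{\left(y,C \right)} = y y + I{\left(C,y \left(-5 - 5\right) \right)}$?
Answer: $855 + i \sqrt{34} \approx 855.0 + 5.831 i$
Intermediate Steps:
$v{\left(y,C \right)} = C + y^{2}$ ($v{\left(y,C \right)} = y y + C = y^{2} + C = C + y^{2}$)
$X = i \sqrt{34}$ ($X = \sqrt{8 - 42} = \sqrt{-34} = i \sqrt{34} \approx 5.8309 i$)
$v{\left(-6,9 \right)} 19 + X = \left(9 + \left(-6\right)^{2}\right) 19 + i \sqrt{34} = \left(9 + 36\right) 19 + i \sqrt{34} = 45 \cdot 19 + i \sqrt{34} = 855 + i \sqrt{34}$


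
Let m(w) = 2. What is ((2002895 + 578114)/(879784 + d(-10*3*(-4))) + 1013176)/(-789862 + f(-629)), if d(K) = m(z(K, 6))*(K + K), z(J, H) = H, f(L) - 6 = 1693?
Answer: -891864939473/693791515032 ≈ -1.2855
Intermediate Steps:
f(L) = 1699 (f(L) = 6 + 1693 = 1699)
d(K) = 4*K (d(K) = 2*(K + K) = 2*(2*K) = 4*K)
((2002895 + 578114)/(879784 + d(-10*3*(-4))) + 1013176)/(-789862 + f(-629)) = ((2002895 + 578114)/(879784 + 4*(-10*3*(-4))) + 1013176)/(-789862 + 1699) = (2581009/(879784 + 4*(-30*(-4))) + 1013176)/(-788163) = (2581009/(879784 + 4*120) + 1013176)*(-1/788163) = (2581009/(879784 + 480) + 1013176)*(-1/788163) = (2581009/880264 + 1013176)*(-1/788163) = (891864939473/880264)*(-1/788163) = -891864939473/693791515032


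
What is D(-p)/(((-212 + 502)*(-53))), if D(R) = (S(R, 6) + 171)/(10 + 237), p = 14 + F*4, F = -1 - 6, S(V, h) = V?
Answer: -37/759278 ≈ -4.8731e-5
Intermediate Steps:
F = -7
p = -14 (p = 14 - 7*4 = 14 - 28 = -14)
D(R) = 9/13 + R/247 (D(R) = (R + 171)/(10 + 237) = (171 + R)/247 = (171 + R)*(1/247) = 9/13 + R/247)
D(-p)/(((-212 + 502)*(-53))) = (9/13 + (-1*(-14))/247)/(((-212 + 502)*(-53))) = (9/13 + (1/247)*14)/((290*(-53))) = (9/13 + 14/247)/(-15370) = (185/247)*(-1/15370) = -37/759278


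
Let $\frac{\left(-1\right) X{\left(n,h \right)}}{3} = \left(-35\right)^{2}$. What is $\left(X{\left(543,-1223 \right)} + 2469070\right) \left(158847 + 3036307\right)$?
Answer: $7877316695830$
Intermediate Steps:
$X{\left(n,h \right)} = -3675$ ($X{\left(n,h \right)} = - 3 \left(-35\right)^{2} = \left(-3\right) 1225 = -3675$)
$\left(X{\left(543,-1223 \right)} + 2469070\right) \left(158847 + 3036307\right) = \left(-3675 + 2469070\right) \left(158847 + 3036307\right) = 2465395 \cdot 3195154 = 7877316695830$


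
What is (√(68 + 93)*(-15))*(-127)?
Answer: 1905*√161 ≈ 24172.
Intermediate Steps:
(√(68 + 93)*(-15))*(-127) = (√161*(-15))*(-127) = -15*√161*(-127) = 1905*√161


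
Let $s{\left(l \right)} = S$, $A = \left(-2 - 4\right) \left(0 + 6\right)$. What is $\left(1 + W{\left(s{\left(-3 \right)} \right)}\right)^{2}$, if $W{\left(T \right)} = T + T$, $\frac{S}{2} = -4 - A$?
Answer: $16641$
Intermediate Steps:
$A = -36$ ($A = \left(-6\right) 6 = -36$)
$S = 64$ ($S = 2 \left(-4 - -36\right) = 2 \left(-4 + 36\right) = 2 \cdot 32 = 64$)
$s{\left(l \right)} = 64$
$W{\left(T \right)} = 2 T$
$\left(1 + W{\left(s{\left(-3 \right)} \right)}\right)^{2} = \left(1 + 2 \cdot 64\right)^{2} = \left(1 + 128\right)^{2} = 129^{2} = 16641$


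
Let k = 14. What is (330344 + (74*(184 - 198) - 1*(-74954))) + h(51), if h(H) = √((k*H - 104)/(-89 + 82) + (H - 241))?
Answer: 404262 + 2*I*√3395/7 ≈ 4.0426e+5 + 16.648*I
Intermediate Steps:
h(H) = √(-1583/7 - H) (h(H) = √((14*H - 104)/(-89 + 82) + (H - 241)) = √((-104 + 14*H)/(-7) + (-241 + H)) = √((-104 + 14*H)*(-⅐) + (-241 + H)) = √((104/7 - 2*H) + (-241 + H)) = √(-1583/7 - H))
(330344 + (74*(184 - 198) - 1*(-74954))) + h(51) = (330344 + (74*(184 - 198) - 1*(-74954))) + √(-11081 - 49*51)/7 = (330344 + (74*(-14) + 74954)) + √(-11081 - 2499)/7 = (330344 + (-1036 + 74954)) + √(-13580)/7 = (330344 + 73918) + (2*I*√3395)/7 = 404262 + 2*I*√3395/7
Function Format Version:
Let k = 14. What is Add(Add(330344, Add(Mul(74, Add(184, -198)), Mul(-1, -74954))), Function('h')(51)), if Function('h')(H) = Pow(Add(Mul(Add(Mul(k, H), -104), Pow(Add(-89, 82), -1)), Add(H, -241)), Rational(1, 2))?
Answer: Add(404262, Mul(Rational(2, 7), I, Pow(3395, Rational(1, 2)))) ≈ Add(4.0426e+5, Mul(16.648, I))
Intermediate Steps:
Function('h')(H) = Pow(Add(Rational(-1583, 7), Mul(-1, H)), Rational(1, 2)) (Function('h')(H) = Pow(Add(Mul(Add(Mul(14, H), -104), Pow(Add(-89, 82), -1)), Add(H, -241)), Rational(1, 2)) = Pow(Add(Mul(Add(-104, Mul(14, H)), Pow(-7, -1)), Add(-241, H)), Rational(1, 2)) = Pow(Add(Mul(Add(-104, Mul(14, H)), Rational(-1, 7)), Add(-241, H)), Rational(1, 2)) = Pow(Add(Add(Rational(104, 7), Mul(-2, H)), Add(-241, H)), Rational(1, 2)) = Pow(Add(Rational(-1583, 7), Mul(-1, H)), Rational(1, 2)))
Add(Add(330344, Add(Mul(74, Add(184, -198)), Mul(-1, -74954))), Function('h')(51)) = Add(Add(330344, Add(Mul(74, Add(184, -198)), Mul(-1, -74954))), Mul(Rational(1, 7), Pow(Add(-11081, Mul(-49, 51)), Rational(1, 2)))) = Add(Add(330344, Add(Mul(74, -14), 74954)), Mul(Rational(1, 7), Pow(Add(-11081, -2499), Rational(1, 2)))) = Add(Add(330344, Add(-1036, 74954)), Mul(Rational(1, 7), Pow(-13580, Rational(1, 2)))) = Add(Add(330344, 73918), Mul(Rational(1, 7), Mul(2, I, Pow(3395, Rational(1, 2))))) = Add(404262, Mul(Rational(2, 7), I, Pow(3395, Rational(1, 2))))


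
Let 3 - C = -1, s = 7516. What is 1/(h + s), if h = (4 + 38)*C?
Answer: 1/7684 ≈ 0.00013014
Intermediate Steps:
C = 4 (C = 3 - 1*(-1) = 3 + 1 = 4)
h = 168 (h = (4 + 38)*4 = 42*4 = 168)
1/(h + s) = 1/(168 + 7516) = 1/7684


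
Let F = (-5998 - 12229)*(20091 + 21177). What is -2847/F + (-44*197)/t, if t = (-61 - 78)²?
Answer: -2173314609187/4844366154452 ≈ -0.44863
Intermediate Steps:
F = -752191836 (F = -18227*41268 = -752191836)
t = 19321 (t = (-139)² = 19321)
-2847/F + (-44*197)/t = -2847/(-752191836) - 44*197/19321 = -2847*(-1/752191836) - 8668*1/19321 = 949/250730612 - 8668/19321 = -2173314609187/4844366154452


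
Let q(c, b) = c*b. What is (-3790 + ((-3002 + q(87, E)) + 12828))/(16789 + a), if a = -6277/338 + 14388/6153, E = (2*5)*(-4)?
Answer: 590638776/3875839901 ≈ 0.15239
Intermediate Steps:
E = -40 (E = 10*(-4) = -40)
q(c, b) = b*c
a = -11253079/693238 (a = -6277*1/338 + 14388*(1/6153) = -6277/338 + 4796/2051 = -11253079/693238 ≈ -16.233)
(-3790 + ((-3002 + q(87, E)) + 12828))/(16789 + a) = (-3790 + ((-3002 - 40*87) + 12828))/(16789 - 11253079/693238) = (-3790 + ((-3002 - 3480) + 12828))/(11627519703/693238) = (-3790 + (-6482 + 12828))*(693238/11627519703) = (-3790 + 6346)*(693238/11627519703) = 2556*(693238/11627519703) = 590638776/3875839901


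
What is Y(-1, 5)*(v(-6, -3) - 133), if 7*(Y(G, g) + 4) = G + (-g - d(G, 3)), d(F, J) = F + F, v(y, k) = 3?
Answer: 4160/7 ≈ 594.29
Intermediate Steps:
d(F, J) = 2*F
Y(G, g) = -4 - G/7 - g/7 (Y(G, g) = -4 + (G + (-g - 2*G))/7 = -4 + (-G - g)/7 = -4 + (-G/7 - g/7) = -4 - G/7 - g/7)
Y(-1, 5)*(v(-6, -3) - 133) = (-4 - ⅐*(-1) - ⅐*5)*(3 - 133) = (-4 + ⅐ - 5/7)*(-130) = -32/7*(-130) = 4160/7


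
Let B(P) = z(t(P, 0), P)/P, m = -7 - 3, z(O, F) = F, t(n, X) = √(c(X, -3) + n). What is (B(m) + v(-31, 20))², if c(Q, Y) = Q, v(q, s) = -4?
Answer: 9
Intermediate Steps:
t(n, X) = √(X + n)
m = -10
B(P) = 1 (B(P) = P/P = 1)
(B(m) + v(-31, 20))² = (1 - 4)² = (-3)² = 9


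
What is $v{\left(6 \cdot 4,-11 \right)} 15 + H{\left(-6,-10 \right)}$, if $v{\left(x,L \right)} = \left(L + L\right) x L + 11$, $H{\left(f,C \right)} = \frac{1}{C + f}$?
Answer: $\frac{1396559}{16} \approx 87285.0$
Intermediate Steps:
$v{\left(x,L \right)} = 11 + 2 x L^{2}$ ($v{\left(x,L \right)} = 2 L x L + 11 = 2 x L^{2} + 11 = 11 + 2 x L^{2}$)
$v{\left(6 \cdot 4,-11 \right)} 15 + H{\left(-6,-10 \right)} = \left(11 + 2 \cdot 6 \cdot 4 \left(-11\right)^{2}\right) 15 + \frac{1}{-10 - 6} = \left(11 + 2 \cdot 24 \cdot 121\right) 15 + \frac{1}{-16} = \left(11 + 5808\right) 15 - \frac{1}{16} = 5819 \cdot 15 - \frac{1}{16} = 87285 - \frac{1}{16} = \frac{1396559}{16}$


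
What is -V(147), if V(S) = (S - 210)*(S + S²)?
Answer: 1370628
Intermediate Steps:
V(S) = (-210 + S)*(S + S²)
-V(147) = -147*(-210 + 147² - 209*147) = -147*(-210 + 21609 - 30723) = -147*(-9324) = -1*(-1370628) = 1370628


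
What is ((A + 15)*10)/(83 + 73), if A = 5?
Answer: 50/39 ≈ 1.2821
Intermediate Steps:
((A + 15)*10)/(83 + 73) = ((5 + 15)*10)/(83 + 73) = (20*10)/156 = (1/156)*200 = 50/39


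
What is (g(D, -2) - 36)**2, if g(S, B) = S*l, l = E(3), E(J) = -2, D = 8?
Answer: 2704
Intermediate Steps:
l = -2
g(S, B) = -2*S (g(S, B) = S*(-2) = -2*S)
(g(D, -2) - 36)**2 = (-2*8 - 36)**2 = (-16 - 36)**2 = (-52)**2 = 2704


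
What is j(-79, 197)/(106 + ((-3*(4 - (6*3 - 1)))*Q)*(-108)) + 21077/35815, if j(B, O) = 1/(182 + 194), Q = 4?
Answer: 132679510569/225455138480 ≈ 0.58850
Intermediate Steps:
j(B, O) = 1/376
j(-79, 197)/(106 + ((-3*(4 - (6*3 - 1)))*Q)*(-108)) + 21077/35815 = 1/(376*(106 + (-3*(4 - (6*3 - 1))*4)*(-108))) + 21077/35815 = 1/(376*(106 + (-3*(4 - (18 - 1))*4)*(-108))) + 21077*(1/35815) = 1/(376*(106 + (-3*(4 - 1*17)*4)*(-108))) + 21077/35815 = 1/(376*(106 + (-3*(4 - 17)*4)*(-108))) + 21077/35815 = 1/(376*(106 + (-3*(-13)*4)*(-108))) + 21077/35815 = 1/(376*(106 + (39*4)*(-108))) + 21077/35815 = 1/(376*(106 + 156*(-108))) + 21077/35815 = 1/(376*(106 - 16848)) + 21077/35815 = (1/376)/(-16742) + 21077/35815 = (1/376)*(-1/16742) + 21077/35815 = -1/6294992 + 21077/35815 = 132679510569/225455138480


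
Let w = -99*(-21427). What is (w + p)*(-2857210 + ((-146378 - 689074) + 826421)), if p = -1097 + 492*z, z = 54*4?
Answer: -6381536541968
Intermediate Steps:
w = 2121273
z = 216
p = 105175 (p = -1097 + 492*216 = -1097 + 106272 = 105175)
(w + p)*(-2857210 + ((-146378 - 689074) + 826421)) = (2121273 + 105175)*(-2857210 + ((-146378 - 689074) + 826421)) = 2226448*(-2857210 + (-835452 + 826421)) = 2226448*(-2857210 - 9031) = 2226448*(-2866241) = -6381536541968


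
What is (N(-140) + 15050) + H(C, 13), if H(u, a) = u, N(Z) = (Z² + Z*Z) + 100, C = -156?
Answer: 54194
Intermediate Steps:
N(Z) = 100 + 2*Z² (N(Z) = (Z² + Z²) + 100 = 2*Z² + 100 = 100 + 2*Z²)
(N(-140) + 15050) + H(C, 13) = ((100 + 2*(-140)²) + 15050) - 156 = ((100 + 2*19600) + 15050) - 156 = ((100 + 39200) + 15050) - 156 = (39300 + 15050) - 156 = 54350 - 156 = 54194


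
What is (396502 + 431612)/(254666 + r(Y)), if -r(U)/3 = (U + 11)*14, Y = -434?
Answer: 414057/136216 ≈ 3.0397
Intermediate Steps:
r(U) = -462 - 42*U (r(U) = -3*(U + 11)*14 = -3*(11 + U)*14 = -3*(154 + 14*U) = -462 - 42*U)
(396502 + 431612)/(254666 + r(Y)) = (396502 + 431612)/(254666 + (-462 - 42*(-434))) = 828114/(254666 + (-462 + 18228)) = 828114/(254666 + 17766) = 828114/272432 = 828114*(1/272432) = 414057/136216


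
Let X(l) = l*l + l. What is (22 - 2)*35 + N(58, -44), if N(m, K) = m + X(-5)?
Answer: 778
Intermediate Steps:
X(l) = l + l² (X(l) = l² + l = l + l²)
N(m, K) = 20 + m (N(m, K) = m - 5*(1 - 5) = m - 5*(-4) = m + 20 = 20 + m)
(22 - 2)*35 + N(58, -44) = (22 - 2)*35 + (20 + 58) = 20*35 + 78 = 700 + 78 = 778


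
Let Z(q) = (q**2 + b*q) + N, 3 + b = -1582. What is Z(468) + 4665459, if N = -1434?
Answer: 4141269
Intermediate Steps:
b = -1585 (b = -3 - 1582 = -1585)
Z(q) = -1434 + q**2 - 1585*q (Z(q) = (q**2 - 1585*q) - 1434 = -1434 + q**2 - 1585*q)
Z(468) + 4665459 = (-1434 + 468**2 - 1585*468) + 4665459 = (-1434 + 219024 - 741780) + 4665459 = -524190 + 4665459 = 4141269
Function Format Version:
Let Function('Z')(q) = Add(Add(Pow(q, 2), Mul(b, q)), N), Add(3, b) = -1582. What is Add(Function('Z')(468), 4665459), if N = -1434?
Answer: 4141269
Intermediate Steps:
b = -1585 (b = Add(-3, -1582) = -1585)
Function('Z')(q) = Add(-1434, Pow(q, 2), Mul(-1585, q)) (Function('Z')(q) = Add(Add(Pow(q, 2), Mul(-1585, q)), -1434) = Add(-1434, Pow(q, 2), Mul(-1585, q)))
Add(Function('Z')(468), 4665459) = Add(Add(-1434, Pow(468, 2), Mul(-1585, 468)), 4665459) = Add(Add(-1434, 219024, -741780), 4665459) = Add(-524190, 4665459) = 4141269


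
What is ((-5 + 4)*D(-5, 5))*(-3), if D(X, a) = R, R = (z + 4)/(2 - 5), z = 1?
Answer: -5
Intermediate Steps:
R = -5/3 (R = (1 + 4)/(2 - 5) = 5/(-3) = 5*(-⅓) = -5/3 ≈ -1.6667)
D(X, a) = -5/3
((-5 + 4)*D(-5, 5))*(-3) = ((-5 + 4)*(-5/3))*(-3) = -1*(-5/3)*(-3) = (5/3)*(-3) = -5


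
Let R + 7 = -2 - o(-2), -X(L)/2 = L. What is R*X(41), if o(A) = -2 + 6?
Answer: 1066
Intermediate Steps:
o(A) = 4
X(L) = -2*L
R = -13 (R = -7 + (-2 - 1*4) = -7 + (-2 - 4) = -7 - 6 = -13)
R*X(41) = -(-26)*41 = -13*(-82) = 1066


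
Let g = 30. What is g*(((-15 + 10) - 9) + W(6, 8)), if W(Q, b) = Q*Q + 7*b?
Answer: 2340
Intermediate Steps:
W(Q, b) = Q² + 7*b
g*(((-15 + 10) - 9) + W(6, 8)) = 30*(((-15 + 10) - 9) + (6² + 7*8)) = 30*((-5 - 9) + (36 + 56)) = 30*(-14 + 92) = 30*78 = 2340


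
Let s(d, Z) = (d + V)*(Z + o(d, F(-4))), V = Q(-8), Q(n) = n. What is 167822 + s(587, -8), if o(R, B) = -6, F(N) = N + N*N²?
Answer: 159716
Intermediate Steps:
V = -8
F(N) = N + N³
s(d, Z) = (-8 + d)*(-6 + Z) (s(d, Z) = (d - 8)*(Z - 6) = (-8 + d)*(-6 + Z))
167822 + s(587, -8) = 167822 + (48 - 8*(-8) - 6*587 - 8*587) = 167822 + (48 + 64 - 3522 - 4696) = 167822 - 8106 = 159716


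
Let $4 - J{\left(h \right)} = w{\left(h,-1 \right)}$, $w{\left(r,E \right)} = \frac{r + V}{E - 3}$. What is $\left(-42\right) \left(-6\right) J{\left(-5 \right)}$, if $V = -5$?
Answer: $378$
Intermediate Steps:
$w{\left(r,E \right)} = \frac{-5 + r}{-3 + E}$ ($w{\left(r,E \right)} = \frac{r - 5}{E - 3} = \frac{-5 + r}{-3 + E}$)
$J{\left(h \right)} = \frac{11}{4} + \frac{h}{4}$ ($J{\left(h \right)} = 4 - \frac{-5 + h}{-3 - 1} = 4 - \frac{-5 + h}{-4} = 4 - - \frac{-5 + h}{4} = 4 - \left(\frac{5}{4} - \frac{h}{4}\right) = 4 + \left(- \frac{5}{4} + \frac{h}{4}\right) = \frac{11}{4} + \frac{h}{4}$)
$\left(-42\right) \left(-6\right) J{\left(-5 \right)} = \left(-42\right) \left(-6\right) \left(\frac{11}{4} + \frac{1}{4} \left(-5\right)\right) = 252 \left(\frac{11}{4} - \frac{5}{4}\right) = 252 \cdot \frac{3}{2} = 378$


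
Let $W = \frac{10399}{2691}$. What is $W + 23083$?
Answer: $\frac{62126752}{2691} \approx 23087.0$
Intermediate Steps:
$W = \frac{10399}{2691}$ ($W = 10399 \cdot \frac{1}{2691} = \frac{10399}{2691} \approx 3.8644$)
$W + 23083 = \frac{10399}{2691} + 23083 = \frac{62126752}{2691}$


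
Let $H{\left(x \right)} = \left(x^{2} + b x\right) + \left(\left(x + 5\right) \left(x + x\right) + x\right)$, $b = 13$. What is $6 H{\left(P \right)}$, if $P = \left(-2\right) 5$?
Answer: $360$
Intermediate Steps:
$P = -10$
$H{\left(x \right)} = x^{2} + 14 x + 2 x \left(5 + x\right)$ ($H{\left(x \right)} = \left(x^{2} + 13 x\right) + \left(\left(x + 5\right) \left(x + x\right) + x\right) = \left(x^{2} + 13 x\right) + \left(\left(5 + x\right) 2 x + x\right) = \left(x^{2} + 13 x\right) + \left(2 x \left(5 + x\right) + x\right) = \left(x^{2} + 13 x\right) + \left(x + 2 x \left(5 + x\right)\right) = x^{2} + 14 x + 2 x \left(5 + x\right)$)
$6 H{\left(P \right)} = 6 \cdot 3 \left(-10\right) \left(8 - 10\right) = 6 \cdot 3 \left(-10\right) \left(-2\right) = 6 \cdot 60 = 360$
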